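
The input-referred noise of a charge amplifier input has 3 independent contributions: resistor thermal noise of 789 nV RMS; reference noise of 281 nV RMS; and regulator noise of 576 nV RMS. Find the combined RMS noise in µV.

1.02 µV

Uncorrelated sources add in power (mean-square): V_tot = √(ΣV_i²)
V_tot = √[(7.89×10⁻⁷)² + (2.81×10⁻⁷)² + (5.76×10⁻⁷)²] = 1.02×10⁻⁶ V = 1.02 µV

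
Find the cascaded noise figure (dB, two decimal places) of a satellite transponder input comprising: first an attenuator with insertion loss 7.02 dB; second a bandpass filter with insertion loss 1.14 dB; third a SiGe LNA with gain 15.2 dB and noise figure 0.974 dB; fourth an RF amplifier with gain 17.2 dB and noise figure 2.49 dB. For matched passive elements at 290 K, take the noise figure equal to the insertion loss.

9.21 dB

Convert to linear (a loss of L dB is a gain of −L dB): F_i = 10^(NF_i/10), G_i = 10^(G_i,dB/10)
  Stage 1: F_1 = 10^(7.02/10) = 5.035, G_1 = 10^(−7.02/10) = 0.1986
  Stage 2: F_2 = 10^(1.14/10) = 1.300, G_2 = 10^(−1.14/10) = 0.7691
  Stage 3: F_3 = 10^(0.974/10) = 1.251, G_3 = 10^(15.2/10) = 33.11
  Stage 4: F_4 = 10^(2.49/10) = 1.774, G_4 = 10^(17.2/10) = 52.48
Friis cascade:
  F = 5.035 + (1.300 − 1)/0.1986 + (1.251 − 1)/0.1528 + (1.774 − 1)/5.058 = 8.345
NF = 10 log₁₀(8.345) = 9.21 dB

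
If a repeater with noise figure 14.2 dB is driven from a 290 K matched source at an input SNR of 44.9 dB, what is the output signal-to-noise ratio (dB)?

30.7 dB

By definition F = SNR_in/SNR_out, so in dB: SNR_out = SNR_in − NF
SNR_out = 44.9 − 14.2 = 30.7 dB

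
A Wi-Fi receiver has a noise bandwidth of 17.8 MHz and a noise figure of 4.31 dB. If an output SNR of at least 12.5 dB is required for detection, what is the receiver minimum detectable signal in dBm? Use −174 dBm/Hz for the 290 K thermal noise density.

−84.7 dBm

Sensitivity = −174 + 10 log₁₀(B) + NF + SNR_min
= −174 + 72.5 + 4.31 + 12.5
= −84.69 dBm → −84.7 dBm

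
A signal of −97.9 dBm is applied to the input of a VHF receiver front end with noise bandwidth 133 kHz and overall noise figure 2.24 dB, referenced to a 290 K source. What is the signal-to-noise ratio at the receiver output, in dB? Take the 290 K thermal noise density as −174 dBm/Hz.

22.6 dB

Noise floor: N = −174 + 10 log₁₀(B) + NF
10 log₁₀(1.33×10⁵) = 51.24 dB
N = −174 + 51.24 + 2.24 = −120.52 dBm
SNR = P_sig − N = −97.9 − (−120.52) = 22.62 dB → 22.6 dB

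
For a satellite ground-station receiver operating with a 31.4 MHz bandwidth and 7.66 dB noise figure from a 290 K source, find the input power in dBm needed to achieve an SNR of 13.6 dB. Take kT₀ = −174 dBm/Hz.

−77.8 dBm

Sensitivity = −174 + 10 log₁₀(B) + NF + SNR_min
= −174 + 74.97 + 7.66 + 13.6
= −77.77 dBm → −77.8 dBm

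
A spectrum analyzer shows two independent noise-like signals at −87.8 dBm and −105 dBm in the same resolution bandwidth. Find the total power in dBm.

Convert to linear, add, convert back:
P₁ = 1.66×10⁻¹² W, P₂ = 3.16×10⁻¹⁴ W
P_tot = 1.69×10⁻¹² W → 10 log₁₀(P_tot / 10⁻³) = −87.7 dBm

−87.7 dBm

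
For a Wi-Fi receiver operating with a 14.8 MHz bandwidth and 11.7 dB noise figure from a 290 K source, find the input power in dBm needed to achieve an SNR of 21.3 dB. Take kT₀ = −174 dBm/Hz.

Sensitivity = −174 + 10 log₁₀(B) + NF + SNR_min
= −174 + 71.7 + 11.7 + 21.3
= −69.3 dBm → −69.3 dBm

−69.3 dBm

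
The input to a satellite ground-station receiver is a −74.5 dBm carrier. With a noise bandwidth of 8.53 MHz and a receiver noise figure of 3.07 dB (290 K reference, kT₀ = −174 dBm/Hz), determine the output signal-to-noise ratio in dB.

27.1 dB

Noise floor: N = −174 + 10 log₁₀(B) + NF
10 log₁₀(8.53×10⁶) = 69.31 dB
N = −174 + 69.31 + 3.07 = −101.62 dBm
SNR = P_sig − N = −74.5 − (−101.62) = 27.12 dB → 27.1 dB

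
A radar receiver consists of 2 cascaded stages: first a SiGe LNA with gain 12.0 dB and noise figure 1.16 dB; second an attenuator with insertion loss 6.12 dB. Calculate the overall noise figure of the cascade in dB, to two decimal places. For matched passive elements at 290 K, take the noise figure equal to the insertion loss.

Convert to linear (a loss of L dB is a gain of −L dB): F_i = 10^(NF_i/10), G_i = 10^(G_i,dB/10)
  Stage 1: F_1 = 10^(1.16/10) = 1.306, G_1 = 10^(12.0/10) = 15.85
  Stage 2: F_2 = 10^(6.12/10) = 4.093, G_2 = 10^(−6.12/10) = 0.2443
Friis cascade:
  F = 1.306 + (4.093 − 1)/15.85 = 1.501
NF = 10 log₁₀(1.501) = 1.76 dB

1.76 dB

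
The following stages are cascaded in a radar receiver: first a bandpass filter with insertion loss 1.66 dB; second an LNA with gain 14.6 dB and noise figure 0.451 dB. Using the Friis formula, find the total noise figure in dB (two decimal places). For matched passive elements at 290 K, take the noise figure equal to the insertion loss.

Convert to linear (a loss of L dB is a gain of −L dB): F_i = 10^(NF_i/10), G_i = 10^(G_i,dB/10)
  Stage 1: F_1 = 10^(1.66/10) = 1.466, G_1 = 10^(−1.66/10) = 0.6823
  Stage 2: F_2 = 10^(0.451/10) = 1.109, G_2 = 10^(14.6/10) = 28.84
Friis cascade:
  F = 1.466 + (1.109 − 1)/0.6823 = 1.626
NF = 10 log₁₀(1.626) = 2.11 dB

2.11 dB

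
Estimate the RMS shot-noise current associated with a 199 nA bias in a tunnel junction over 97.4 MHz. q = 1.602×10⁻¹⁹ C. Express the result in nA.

2.49 nA

I_n = √(2qI·B)
2qI·B = 2 × 1.602×10⁻¹⁹ × 1.99×10⁻⁷ × 9.74×10⁷ = 6.21×10⁻¹⁸ A²
I_n = √(6.21×10⁻¹⁸) = 2.49×10⁻⁹ A = 2.49 nA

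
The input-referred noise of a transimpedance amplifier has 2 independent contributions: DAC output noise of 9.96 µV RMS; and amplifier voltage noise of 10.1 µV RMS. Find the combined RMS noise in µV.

14.2 µV

Uncorrelated sources add in power (mean-square): V_tot = √(ΣV_i²)
V_tot = √[(9.96×10⁻⁶)² + (1.01×10⁻⁵)²] = 1.42×10⁻⁵ V = 14.2 µV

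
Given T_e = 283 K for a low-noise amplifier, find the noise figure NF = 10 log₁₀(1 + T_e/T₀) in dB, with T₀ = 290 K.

F = 1 + T_e/T₀ = 1 + 283/290 = 1.97586
NF = 10 log₁₀(1.97586) = 2.96 dB

2.96 dB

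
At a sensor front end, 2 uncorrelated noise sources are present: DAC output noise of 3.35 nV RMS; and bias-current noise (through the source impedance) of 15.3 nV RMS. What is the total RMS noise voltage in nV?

15.7 nV

Uncorrelated sources add in power (mean-square): V_tot = √(ΣV_i²)
V_tot = √[(3.35×10⁻⁹)² + (1.53×10⁻⁸)²] = 1.57×10⁻⁸ V = 15.7 nV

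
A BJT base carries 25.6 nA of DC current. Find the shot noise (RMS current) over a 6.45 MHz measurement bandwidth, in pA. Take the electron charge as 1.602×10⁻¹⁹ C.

230 pA

I_n = √(2qI·B)
2qI·B = 2 × 1.602×10⁻¹⁹ × 2.56×10⁻⁸ × 6.45×10⁶ = 5.29×10⁻²⁰ A²
I_n = √(5.29×10⁻²⁰) = 2.30×10⁻¹⁰ A = 230 pA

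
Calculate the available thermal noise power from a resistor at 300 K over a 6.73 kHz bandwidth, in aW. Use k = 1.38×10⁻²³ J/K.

P_n = kTB = 1.38×10⁻²³ × 300 × 6.73×10³ = 2.79×10⁻¹⁷ W = 27.9 aW

27.9 aW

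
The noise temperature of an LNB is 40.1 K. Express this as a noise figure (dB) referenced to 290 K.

0.562 dB

F = 1 + T_e/T₀ = 1 + 40.1/290 = 1.13828
NF = 10 log₁₀(1.13828) = 0.562 dB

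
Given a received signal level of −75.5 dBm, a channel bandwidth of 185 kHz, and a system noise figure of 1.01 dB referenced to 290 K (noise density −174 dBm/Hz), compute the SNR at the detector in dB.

44.8 dB

Noise floor: N = −174 + 10 log₁₀(B) + NF
10 log₁₀(1.85×10⁵) = 52.67 dB
N = −174 + 52.67 + 1.01 = −120.32 dBm
SNR = P_sig − N = −75.5 − (−120.32) = 44.82 dB → 44.8 dB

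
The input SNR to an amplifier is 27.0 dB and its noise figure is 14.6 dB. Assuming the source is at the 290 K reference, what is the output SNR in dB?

12.4 dB

By definition F = SNR_in/SNR_out, so in dB: SNR_out = SNR_in − NF
SNR_out = 27.0 − 14.6 = 12.4 dB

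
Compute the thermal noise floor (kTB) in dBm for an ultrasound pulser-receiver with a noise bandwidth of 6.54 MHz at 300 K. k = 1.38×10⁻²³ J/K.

P_n = kTB = 1.38×10⁻²³ × 300 × 6.54×10⁶ = 2.71×10⁻¹⁴ W
In dBm: 10 log₁₀(2.71×10⁻¹⁴ / 10⁻³) = −105.7 dBm

−105.7 dBm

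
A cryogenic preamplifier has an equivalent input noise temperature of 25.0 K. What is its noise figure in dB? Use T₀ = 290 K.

0.359 dB

F = 1 + T_e/T₀ = 1 + 25.0/290 = 1.08621
NF = 10 log₁₀(1.08621) = 0.359 dB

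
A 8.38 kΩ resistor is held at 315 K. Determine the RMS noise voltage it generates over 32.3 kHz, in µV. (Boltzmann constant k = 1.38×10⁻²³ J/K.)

V_n = √(4kTRB)
4kTRB = 4 × 1.38×10⁻²³ × 315 × 8.38×10³ × 3.23×10⁴ = 4.71×10⁻¹² V²
V_n = √(4.71×10⁻¹²) = 2.17×10⁻⁶ V = 2.17 µV

2.17 µV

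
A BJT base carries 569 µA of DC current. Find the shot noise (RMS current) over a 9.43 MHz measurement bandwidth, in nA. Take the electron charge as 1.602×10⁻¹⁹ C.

I_n = √(2qI·B)
2qI·B = 2 × 1.602×10⁻¹⁹ × 5.69×10⁻⁴ × 9.43×10⁶ = 1.72×10⁻¹⁵ A²
I_n = √(1.72×10⁻¹⁵) = 4.15×10⁻⁸ A = 41.5 nA

41.5 nA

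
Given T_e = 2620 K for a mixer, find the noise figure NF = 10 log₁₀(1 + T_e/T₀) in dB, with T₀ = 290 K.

F = 1 + T_e/T₀ = 1 + 2620/290 = 10.0345
NF = 10 log₁₀(10.0345) = 10.01 dB

10.01 dB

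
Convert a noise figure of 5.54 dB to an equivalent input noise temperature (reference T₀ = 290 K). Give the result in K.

F = 10^(5.54/10) = 3.58096
T_e = (F − 1)·T₀ = (3.58096 − 1) × 290 = 748 K

748 K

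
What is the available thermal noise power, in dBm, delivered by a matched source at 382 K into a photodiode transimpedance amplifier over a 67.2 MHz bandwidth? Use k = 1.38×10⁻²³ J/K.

−94.5 dBm

P_n = kTB = 1.38×10⁻²³ × 382 × 6.72×10⁷ = 3.54×10⁻¹³ W
In dBm: 10 log₁₀(3.54×10⁻¹³ / 10⁻³) = −94.5 dBm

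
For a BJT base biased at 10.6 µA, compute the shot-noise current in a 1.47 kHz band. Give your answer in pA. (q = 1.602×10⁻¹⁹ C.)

I_n = √(2qI·B)
2qI·B = 2 × 1.602×10⁻¹⁹ × 1.06×10⁻⁵ × 1.47×10³ = 4.99×10⁻²¹ A²
I_n = √(4.99×10⁻²¹) = 7.07×10⁻¹¹ A = 70.7 pA

70.7 pA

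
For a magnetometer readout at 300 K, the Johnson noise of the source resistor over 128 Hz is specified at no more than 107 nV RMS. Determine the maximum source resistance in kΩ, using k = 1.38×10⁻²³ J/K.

5.40 kΩ

Johnson–Nyquist: V_n = √(4kTRB) ⇒ R = V_n² / (4kTB)
4kTB = 4 × 1.38×10⁻²³ × 300 × 1.28×10² = 2.12×10⁻¹⁸
R = (1.07×10⁻⁷)² / 2.12×10⁻¹⁸ = 5.40×10³ Ω = 5.40 kΩ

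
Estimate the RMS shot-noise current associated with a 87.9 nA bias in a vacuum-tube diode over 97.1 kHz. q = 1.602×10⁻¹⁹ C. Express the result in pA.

52.3 pA

I_n = √(2qI·B)
2qI·B = 2 × 1.602×10⁻¹⁹ × 8.79×10⁻⁸ × 9.71×10⁴ = 2.73×10⁻²¹ A²
I_n = √(2.73×10⁻²¹) = 5.23×10⁻¹¹ A = 52.3 pA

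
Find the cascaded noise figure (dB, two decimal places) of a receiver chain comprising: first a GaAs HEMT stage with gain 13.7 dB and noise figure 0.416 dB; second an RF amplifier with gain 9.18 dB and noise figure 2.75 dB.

Convert to linear (a loss of L dB is a gain of −L dB): F_i = 10^(NF_i/10), G_i = 10^(G_i,dB/10)
  Stage 1: F_1 = 10^(0.416/10) = 1.101, G_1 = 10^(13.7/10) = 23.44
  Stage 2: F_2 = 10^(2.75/10) = 1.884, G_2 = 10^(9.18/10) = 8.279
Friis cascade:
  F = 1.101 + (1.884 − 1)/23.44 = 1.138
NF = 10 log₁₀(1.138) = 0.56 dB

0.56 dB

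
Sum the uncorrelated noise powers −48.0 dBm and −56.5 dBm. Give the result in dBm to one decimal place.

Convert to linear, add, convert back:
P₁ = 1.58×10⁻⁸ W, P₂ = 2.24×10⁻⁹ W
P_tot = 1.81×10⁻⁸ W → 10 log₁₀(P_tot / 10⁻³) = −47.4 dBm

−47.4 dBm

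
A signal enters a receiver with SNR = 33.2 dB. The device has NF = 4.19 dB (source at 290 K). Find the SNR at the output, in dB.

29.01 dB

By definition F = SNR_in/SNR_out, so in dB: SNR_out = SNR_in − NF
SNR_out = 33.2 − 4.19 = 29.01 dB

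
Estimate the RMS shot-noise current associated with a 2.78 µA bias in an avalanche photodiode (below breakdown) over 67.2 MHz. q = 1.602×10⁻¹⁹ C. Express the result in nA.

I_n = √(2qI·B)
2qI·B = 2 × 1.602×10⁻¹⁹ × 2.78×10⁻⁶ × 6.72×10⁷ = 5.99×10⁻¹⁷ A²
I_n = √(5.99×10⁻¹⁷) = 7.74×10⁻⁹ A = 7.74 nA

7.74 nA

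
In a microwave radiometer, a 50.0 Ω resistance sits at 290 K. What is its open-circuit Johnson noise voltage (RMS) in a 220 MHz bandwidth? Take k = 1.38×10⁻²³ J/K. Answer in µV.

V_n = √(4kTRB)
4kTRB = 4 × 1.38×10⁻²³ × 290 × 5.00×10¹ × 2.20×10⁸ = 1.76×10⁻¹⁰ V²
V_n = √(1.76×10⁻¹⁰) = 1.33×10⁻⁵ V = 13.3 µV

13.3 µV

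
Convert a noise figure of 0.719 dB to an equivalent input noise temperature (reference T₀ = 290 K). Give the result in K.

F = 10^(0.719/10) = 1.18005
T_e = (F − 1)·T₀ = (1.18005 − 1) × 290 = 52.2 K

52.2 K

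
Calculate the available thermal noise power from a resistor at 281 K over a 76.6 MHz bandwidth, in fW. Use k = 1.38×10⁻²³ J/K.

P_n = kTB = 1.38×10⁻²³ × 281 × 7.66×10⁷ = 2.97×10⁻¹³ W = 297 fW

297 fW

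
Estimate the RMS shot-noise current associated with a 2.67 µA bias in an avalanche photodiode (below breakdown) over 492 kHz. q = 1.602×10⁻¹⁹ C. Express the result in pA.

649 pA

I_n = √(2qI·B)
2qI·B = 2 × 1.602×10⁻¹⁹ × 2.67×10⁻⁶ × 4.92×10⁵ = 4.21×10⁻¹⁹ A²
I_n = √(4.21×10⁻¹⁹) = 6.49×10⁻¹⁰ A = 649 pA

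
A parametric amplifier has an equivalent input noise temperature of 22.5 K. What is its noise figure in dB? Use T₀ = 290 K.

0.325 dB

F = 1 + T_e/T₀ = 1 + 22.5/290 = 1.07759
NF = 10 log₁₀(1.07759) = 0.325 dB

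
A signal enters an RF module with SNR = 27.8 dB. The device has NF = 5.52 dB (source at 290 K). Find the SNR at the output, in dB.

22.28 dB

By definition F = SNR_in/SNR_out, so in dB: SNR_out = SNR_in − NF
SNR_out = 27.8 − 5.52 = 22.28 dB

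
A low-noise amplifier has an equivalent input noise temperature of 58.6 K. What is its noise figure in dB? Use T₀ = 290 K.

0.799 dB

F = 1 + T_e/T₀ = 1 + 58.6/290 = 1.20207
NF = 10 log₁₀(1.20207) = 0.799 dB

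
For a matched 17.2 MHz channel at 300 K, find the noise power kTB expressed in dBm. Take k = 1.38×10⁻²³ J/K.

P_n = kTB = 1.38×10⁻²³ × 300 × 1.72×10⁷ = 7.12×10⁻¹⁴ W
In dBm: 10 log₁₀(7.12×10⁻¹⁴ / 10⁻³) = −101.5 dBm

−101.5 dBm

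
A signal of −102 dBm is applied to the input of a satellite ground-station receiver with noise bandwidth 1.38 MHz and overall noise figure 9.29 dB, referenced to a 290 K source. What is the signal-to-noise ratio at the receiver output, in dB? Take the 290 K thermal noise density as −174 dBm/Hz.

Noise floor: N = −174 + 10 log₁₀(B) + NF
10 log₁₀(1.38×10⁶) = 61.4 dB
N = −174 + 61.4 + 9.29 = −103.31 dBm
SNR = P_sig − N = −102 − (−103.31) = 1.31 dB → 1.3 dB

1.3 dB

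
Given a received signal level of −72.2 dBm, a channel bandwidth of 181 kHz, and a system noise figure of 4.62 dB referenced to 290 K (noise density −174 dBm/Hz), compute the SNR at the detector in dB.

44.6 dB

Noise floor: N = −174 + 10 log₁₀(B) + NF
10 log₁₀(1.81×10⁵) = 52.58 dB
N = −174 + 52.58 + 4.62 = −116.80 dBm
SNR = P_sig − N = −72.2 − (−116.80) = 44.60 dB → 44.6 dB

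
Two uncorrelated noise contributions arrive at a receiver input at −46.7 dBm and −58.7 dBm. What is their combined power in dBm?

−46.4 dBm

Convert to linear, add, convert back:
P₁ = 2.14×10⁻⁸ W, P₂ = 1.35×10⁻⁹ W
P_tot = 2.27×10⁻⁸ W → 10 log₁₀(P_tot / 10⁻³) = −46.4 dBm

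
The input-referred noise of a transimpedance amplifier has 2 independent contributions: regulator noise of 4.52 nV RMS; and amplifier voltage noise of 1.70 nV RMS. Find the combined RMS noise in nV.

4.83 nV

Uncorrelated sources add in power (mean-square): V_tot = √(ΣV_i²)
V_tot = √[(4.52×10⁻⁹)² + (1.70×10⁻⁹)²] = 4.83×10⁻⁹ V = 4.83 nV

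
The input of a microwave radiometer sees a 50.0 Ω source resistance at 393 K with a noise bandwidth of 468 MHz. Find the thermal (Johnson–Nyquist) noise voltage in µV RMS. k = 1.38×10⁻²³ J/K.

22.5 µV

V_n = √(4kTRB)
4kTRB = 4 × 1.38×10⁻²³ × 393 × 5.00×10¹ × 4.68×10⁸ = 5.08×10⁻¹⁰ V²
V_n = √(5.08×10⁻¹⁰) = 2.25×10⁻⁵ V = 22.5 µV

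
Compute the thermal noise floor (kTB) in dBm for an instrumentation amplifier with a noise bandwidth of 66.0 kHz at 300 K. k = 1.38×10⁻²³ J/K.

−125.6 dBm

P_n = kTB = 1.38×10⁻²³ × 300 × 6.60×10⁴ = 2.73×10⁻¹⁶ W
In dBm: 10 log₁₀(2.73×10⁻¹⁶ / 10⁻³) = −125.6 dBm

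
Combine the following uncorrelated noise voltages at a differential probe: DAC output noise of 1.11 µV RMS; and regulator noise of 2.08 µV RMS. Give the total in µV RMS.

2.36 µV

Uncorrelated sources add in power (mean-square): V_tot = √(ΣV_i²)
V_tot = √[(1.11×10⁻⁶)² + (2.08×10⁻⁶)²] = 2.36×10⁻⁶ V = 2.36 µV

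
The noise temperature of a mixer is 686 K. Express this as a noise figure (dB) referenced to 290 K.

F = 1 + T_e/T₀ = 1 + 686/290 = 3.36552
NF = 10 log₁₀(3.36552) = 5.27 dB

5.27 dB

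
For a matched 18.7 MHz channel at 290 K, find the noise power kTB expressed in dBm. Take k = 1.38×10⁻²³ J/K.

−101.3 dBm

P_n = kTB = 1.38×10⁻²³ × 290 × 1.87×10⁷ = 7.48×10⁻¹⁴ W
In dBm: 10 log₁₀(7.48×10⁻¹⁴ / 10⁻³) = −101.3 dBm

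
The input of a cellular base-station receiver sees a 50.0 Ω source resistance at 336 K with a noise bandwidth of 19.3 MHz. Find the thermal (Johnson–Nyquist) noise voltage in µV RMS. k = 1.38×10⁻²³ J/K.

V_n = √(4kTRB)
4kTRB = 4 × 1.38×10⁻²³ × 336 × 5.00×10¹ × 1.93×10⁷ = 1.79×10⁻¹¹ V²
V_n = √(1.79×10⁻¹¹) = 4.23×10⁻⁶ V = 4.23 µV

4.23 µV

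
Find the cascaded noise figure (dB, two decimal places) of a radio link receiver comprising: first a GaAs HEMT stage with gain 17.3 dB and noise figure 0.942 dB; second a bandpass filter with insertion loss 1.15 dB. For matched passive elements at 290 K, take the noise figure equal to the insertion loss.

Convert to linear (a loss of L dB is a gain of −L dB): F_i = 10^(NF_i/10), G_i = 10^(G_i,dB/10)
  Stage 1: F_1 = 10^(0.942/10) = 1.242, G_1 = 10^(17.3/10) = 53.70
  Stage 2: F_2 = 10^(1.15/10) = 1.303, G_2 = 10^(−1.15/10) = 0.7674
Friis cascade:
  F = 1.242 + (1.303 − 1)/53.70 = 1.248
NF = 10 log₁₀(1.248) = 0.96 dB

0.96 dB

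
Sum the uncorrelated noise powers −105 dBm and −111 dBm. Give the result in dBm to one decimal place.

Convert to linear, add, convert back:
P₁ = 3.16×10⁻¹⁴ W, P₂ = 7.94×10⁻¹⁵ W
P_tot = 3.96×10⁻¹⁴ W → 10 log₁₀(P_tot / 10⁻³) = −104.0 dBm

−104.0 dBm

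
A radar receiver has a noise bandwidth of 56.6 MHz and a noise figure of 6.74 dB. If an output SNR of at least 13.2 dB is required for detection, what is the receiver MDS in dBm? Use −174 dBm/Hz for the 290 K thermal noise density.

Sensitivity = −174 + 10 log₁₀(B) + NF + SNR_min
= −174 + 77.53 + 6.74 + 13.2
= −76.53 dBm → −76.5 dBm

−76.5 dBm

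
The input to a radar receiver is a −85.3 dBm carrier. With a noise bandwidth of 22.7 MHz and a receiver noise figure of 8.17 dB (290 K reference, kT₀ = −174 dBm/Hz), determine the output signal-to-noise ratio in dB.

Noise floor: N = −174 + 10 log₁₀(B) + NF
10 log₁₀(2.27×10⁷) = 73.56 dB
N = −174 + 73.56 + 8.17 = −92.27 dBm
SNR = P_sig − N = −85.3 − (−92.27) = 6.97 dB → 7.0 dB

7.0 dB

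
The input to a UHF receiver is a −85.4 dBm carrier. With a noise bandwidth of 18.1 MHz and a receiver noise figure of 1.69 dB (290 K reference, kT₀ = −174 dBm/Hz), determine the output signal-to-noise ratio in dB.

14.3 dB

Noise floor: N = −174 + 10 log₁₀(B) + NF
10 log₁₀(1.81×10⁷) = 72.58 dB
N = −174 + 72.58 + 1.69 = −99.73 dBm
SNR = P_sig − N = −85.4 − (−99.73) = 14.33 dB → 14.3 dB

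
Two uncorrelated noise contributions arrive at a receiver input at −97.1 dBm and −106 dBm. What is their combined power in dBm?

Convert to linear, add, convert back:
P₁ = 1.95×10⁻¹³ W, P₂ = 2.51×10⁻¹⁴ W
P_tot = 2.20×10⁻¹³ W → 10 log₁₀(P_tot / 10⁻³) = −96.6 dBm

−96.6 dBm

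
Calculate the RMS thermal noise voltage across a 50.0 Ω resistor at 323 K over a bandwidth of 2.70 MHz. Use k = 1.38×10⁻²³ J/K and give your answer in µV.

V_n = √(4kTRB)
4kTRB = 4 × 1.38×10⁻²³ × 323 × 5.00×10¹ × 2.70×10⁶ = 2.41×10⁻¹² V²
V_n = √(2.41×10⁻¹²) = 1.55×10⁻⁶ V = 1.55 µV

1.55 µV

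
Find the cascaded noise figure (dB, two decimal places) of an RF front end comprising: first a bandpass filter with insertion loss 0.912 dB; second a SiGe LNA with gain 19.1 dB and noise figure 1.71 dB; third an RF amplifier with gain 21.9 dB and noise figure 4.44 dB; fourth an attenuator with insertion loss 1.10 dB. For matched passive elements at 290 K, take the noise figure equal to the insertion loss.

Convert to linear (a loss of L dB is a gain of −L dB): F_i = 10^(NF_i/10), G_i = 10^(G_i,dB/10)
  Stage 1: F_1 = 10^(0.912/10) = 1.234, G_1 = 10^(−0.912/10) = 0.8106
  Stage 2: F_2 = 10^(1.71/10) = 1.483, G_2 = 10^(19.1/10) = 81.28
  Stage 3: F_3 = 10^(4.44/10) = 2.780, G_3 = 10^(21.9/10) = 154.9
  Stage 4: F_4 = 10^(1.10/10) = 1.288, G_4 = 10^(−1.10/10) = 0.7762
Friis cascade:
  F = 1.234 + (1.483 − 1)/0.8106 + (2.780 − 1)/65.89 + (1.288 − 1)/1.020×10⁴ = 1.856
NF = 10 log₁₀(1.856) = 2.69 dB

2.69 dB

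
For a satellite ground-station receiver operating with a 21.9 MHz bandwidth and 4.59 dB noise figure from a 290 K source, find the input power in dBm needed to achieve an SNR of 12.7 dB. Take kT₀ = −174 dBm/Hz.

−83.3 dBm

Sensitivity = −174 + 10 log₁₀(B) + NF + SNR_min
= −174 + 73.4 + 4.59 + 12.7
= −83.31 dBm → −83.3 dBm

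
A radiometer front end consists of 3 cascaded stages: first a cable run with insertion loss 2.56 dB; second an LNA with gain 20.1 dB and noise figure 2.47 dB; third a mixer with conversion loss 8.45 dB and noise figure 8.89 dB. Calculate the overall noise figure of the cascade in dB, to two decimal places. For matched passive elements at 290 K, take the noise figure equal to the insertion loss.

5.19 dB

Convert to linear (a loss of L dB is a gain of −L dB): F_i = 10^(NF_i/10), G_i = 10^(G_i,dB/10)
  Stage 1: F_1 = 10^(2.56/10) = 1.803, G_1 = 10^(−2.56/10) = 0.5546
  Stage 2: F_2 = 10^(2.47/10) = 1.766, G_2 = 10^(20.1/10) = 102.3
  Stage 3: F_3 = 10^(8.89/10) = 7.745, G_3 = 10^(−8.45/10) = 0.1429
Friis cascade:
  F = 1.803 + (1.766 − 1)/0.5546 + (7.745 − 1)/56.75 = 3.303
NF = 10 log₁₀(3.303) = 5.19 dB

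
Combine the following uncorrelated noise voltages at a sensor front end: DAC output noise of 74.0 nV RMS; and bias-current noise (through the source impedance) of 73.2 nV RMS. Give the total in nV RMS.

Uncorrelated sources add in power (mean-square): V_tot = √(ΣV_i²)
V_tot = √[(7.40×10⁻⁸)² + (7.32×10⁻⁸)²] = 1.04×10⁻⁷ V = 104 nV

104 nV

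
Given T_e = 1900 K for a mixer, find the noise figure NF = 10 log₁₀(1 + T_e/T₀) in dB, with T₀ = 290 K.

F = 1 + T_e/T₀ = 1 + 1900/290 = 7.55172
NF = 10 log₁₀(7.55172) = 8.78 dB

8.78 dB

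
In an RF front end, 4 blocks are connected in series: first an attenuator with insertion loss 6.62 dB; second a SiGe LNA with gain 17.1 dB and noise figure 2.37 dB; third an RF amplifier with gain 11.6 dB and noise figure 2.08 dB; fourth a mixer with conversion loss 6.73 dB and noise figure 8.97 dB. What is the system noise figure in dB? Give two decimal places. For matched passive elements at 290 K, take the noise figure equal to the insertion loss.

9.04 dB

Convert to linear (a loss of L dB is a gain of −L dB): F_i = 10^(NF_i/10), G_i = 10^(G_i,dB/10)
  Stage 1: F_1 = 10^(6.62/10) = 4.592, G_1 = 10^(−6.62/10) = 0.2178
  Stage 2: F_2 = 10^(2.37/10) = 1.726, G_2 = 10^(17.1/10) = 51.29
  Stage 3: F_3 = 10^(2.08/10) = 1.614, G_3 = 10^(11.6/10) = 14.45
  Stage 4: F_4 = 10^(8.97/10) = 7.889, G_4 = 10^(−6.73/10) = 0.2123
Friis cascade:
  F = 4.592 + (1.726 − 1)/0.2178 + (1.614 − 1)/11.17 + (7.889 − 1)/161.4 = 8.023
NF = 10 log₁₀(8.023) = 9.04 dB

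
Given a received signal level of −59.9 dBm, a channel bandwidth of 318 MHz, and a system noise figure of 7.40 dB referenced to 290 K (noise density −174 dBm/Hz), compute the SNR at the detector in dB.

Noise floor: N = −174 + 10 log₁₀(B) + NF
10 log₁₀(3.18×10⁸) = 85.02 dB
N = −174 + 85.02 + 7.40 = −81.58 dBm
SNR = P_sig − N = −59.9 − (−81.58) = 21.68 dB → 21.7 dB

21.7 dB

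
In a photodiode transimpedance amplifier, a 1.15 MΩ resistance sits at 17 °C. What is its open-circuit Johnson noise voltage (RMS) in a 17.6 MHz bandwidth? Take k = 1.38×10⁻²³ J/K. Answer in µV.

569 µV

T = 17 °C + 273.15 = 290.15 K
V_n = √(4kTRB)
4kTRB = 4 × 1.38×10⁻²³ × 290.15 × 1.15×10⁶ × 1.76×10⁷ = 3.24×10⁻⁷ V²
V_n = √(3.24×10⁻⁷) = 5.69×10⁻⁴ V = 569 µV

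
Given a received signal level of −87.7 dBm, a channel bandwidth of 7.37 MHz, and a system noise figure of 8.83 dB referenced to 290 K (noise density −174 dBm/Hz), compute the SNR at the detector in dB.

Noise floor: N = −174 + 10 log₁₀(B) + NF
10 log₁₀(7.37×10⁶) = 68.67 dB
N = −174 + 68.67 + 8.83 = −96.50 dBm
SNR = P_sig − N = −87.7 − (−96.50) = 8.80 dB → 8.8 dB

8.8 dB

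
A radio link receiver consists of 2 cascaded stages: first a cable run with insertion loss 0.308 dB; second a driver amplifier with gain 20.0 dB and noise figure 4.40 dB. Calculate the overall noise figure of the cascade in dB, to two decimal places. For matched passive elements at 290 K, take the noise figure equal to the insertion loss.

Convert to linear (a loss of L dB is a gain of −L dB): F_i = 10^(NF_i/10), G_i = 10^(G_i,dB/10)
  Stage 1: F_1 = 10^(0.308/10) = 1.073, G_1 = 10^(−0.308/10) = 0.9315
  Stage 2: F_2 = 10^(4.40/10) = 2.754, G_2 = 10^(20.0/10) = 100.0
Friis cascade:
  F = 1.073 + (2.754 − 1)/0.9315 = 2.957
NF = 10 log₁₀(2.957) = 4.71 dB

4.71 dB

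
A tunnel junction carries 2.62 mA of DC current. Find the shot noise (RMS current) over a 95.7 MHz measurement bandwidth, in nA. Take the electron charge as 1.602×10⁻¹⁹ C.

I_n = √(2qI·B)
2qI·B = 2 × 1.602×10⁻¹⁹ × 2.62×10⁻³ × 9.57×10⁷ = 8.03×10⁻¹⁴ A²
I_n = √(8.03×10⁻¹⁴) = 2.83×10⁻⁷ A = 283 nA

283 nA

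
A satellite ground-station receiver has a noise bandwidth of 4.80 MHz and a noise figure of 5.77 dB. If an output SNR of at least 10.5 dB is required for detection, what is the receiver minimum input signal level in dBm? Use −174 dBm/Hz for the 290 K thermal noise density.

Sensitivity = −174 + 10 log₁₀(B) + NF + SNR_min
= −174 + 66.81 + 5.77 + 10.5
= −90.92 dBm → −90.9 dBm

−90.9 dBm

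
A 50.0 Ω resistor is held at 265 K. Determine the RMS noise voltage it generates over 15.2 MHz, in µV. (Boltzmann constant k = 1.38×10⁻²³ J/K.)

3.33 µV

V_n = √(4kTRB)
4kTRB = 4 × 1.38×10⁻²³ × 265 × 5.00×10¹ × 1.52×10⁷ = 1.11×10⁻¹¹ V²
V_n = √(1.11×10⁻¹¹) = 3.33×10⁻⁶ V = 3.33 µV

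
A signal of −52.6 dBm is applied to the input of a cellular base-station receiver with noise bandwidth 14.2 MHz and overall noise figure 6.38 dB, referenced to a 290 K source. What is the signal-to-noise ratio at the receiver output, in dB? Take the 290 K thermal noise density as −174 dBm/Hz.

43.5 dB

Noise floor: N = −174 + 10 log₁₀(B) + NF
10 log₁₀(1.42×10⁷) = 71.52 dB
N = −174 + 71.52 + 6.38 = −96.10 dBm
SNR = P_sig − N = −52.6 − (−96.10) = 43.50 dB → 43.5 dB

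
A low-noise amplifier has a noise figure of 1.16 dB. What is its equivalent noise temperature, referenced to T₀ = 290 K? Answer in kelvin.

88.8 K

F = 10^(1.16/10) = 1.30617
T_e = (F − 1)·T₀ = (1.30617 − 1) × 290 = 88.8 K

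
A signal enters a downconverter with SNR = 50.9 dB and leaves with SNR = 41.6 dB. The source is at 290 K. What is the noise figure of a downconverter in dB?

9.3 dB

NF (dB) = SNR_in(dB) − SNR_out(dB) when the source is at T₀
NF = 50.9 − 41.6 = 9.3 dB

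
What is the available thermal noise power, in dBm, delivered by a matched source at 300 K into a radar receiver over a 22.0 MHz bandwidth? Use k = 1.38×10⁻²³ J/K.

P_n = kTB = 1.38×10⁻²³ × 300 × 2.20×10⁷ = 9.11×10⁻¹⁴ W
In dBm: 10 log₁₀(9.11×10⁻¹⁴ / 10⁻³) = −100.4 dBm

−100.4 dBm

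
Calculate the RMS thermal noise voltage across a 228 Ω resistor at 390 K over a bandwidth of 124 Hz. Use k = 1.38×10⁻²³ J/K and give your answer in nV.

24.7 nV

V_n = √(4kTRB)
4kTRB = 4 × 1.38×10⁻²³ × 390 × 2.28×10² × 1.24×10² = 6.09×10⁻¹⁶ V²
V_n = √(6.09×10⁻¹⁶) = 2.47×10⁻⁸ V = 24.7 nV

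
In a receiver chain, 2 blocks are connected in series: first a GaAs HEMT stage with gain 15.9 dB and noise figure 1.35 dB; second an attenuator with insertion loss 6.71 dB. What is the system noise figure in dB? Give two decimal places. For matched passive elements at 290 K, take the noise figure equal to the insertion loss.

1.64 dB

Convert to linear (a loss of L dB is a gain of −L dB): F_i = 10^(NF_i/10), G_i = 10^(G_i,dB/10)
  Stage 1: F_1 = 10^(1.35/10) = 1.365, G_1 = 10^(15.9/10) = 38.90
  Stage 2: F_2 = 10^(6.71/10) = 4.688, G_2 = 10^(−6.71/10) = 0.2133
Friis cascade:
  F = 1.365 + (4.688 − 1)/38.90 = 1.459
NF = 10 log₁₀(1.459) = 1.64 dB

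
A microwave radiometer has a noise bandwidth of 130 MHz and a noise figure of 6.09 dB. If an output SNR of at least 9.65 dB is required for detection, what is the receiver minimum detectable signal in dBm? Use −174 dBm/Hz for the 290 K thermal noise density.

−77.1 dBm

Sensitivity = −174 + 10 log₁₀(B) + NF + SNR_min
= −174 + 81.14 + 6.09 + 9.65
= −77.12 dBm → −77.1 dBm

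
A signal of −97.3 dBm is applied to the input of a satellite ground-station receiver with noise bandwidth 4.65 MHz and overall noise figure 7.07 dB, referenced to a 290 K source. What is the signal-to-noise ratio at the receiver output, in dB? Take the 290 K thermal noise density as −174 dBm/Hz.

Noise floor: N = −174 + 10 log₁₀(B) + NF
10 log₁₀(4.65×10⁶) = 66.67 dB
N = −174 + 66.67 + 7.07 = −100.26 dBm
SNR = P_sig − N = −97.3 − (−100.26) = 2.96 dB → 3.0 dB

3.0 dB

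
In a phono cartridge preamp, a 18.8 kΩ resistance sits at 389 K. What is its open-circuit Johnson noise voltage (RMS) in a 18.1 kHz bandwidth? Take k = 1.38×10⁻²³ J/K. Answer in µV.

V_n = √(4kTRB)
4kTRB = 4 × 1.38×10⁻²³ × 389 × 1.88×10⁴ × 1.81×10⁴ = 7.31×10⁻¹² V²
V_n = √(7.31×10⁻¹²) = 2.70×10⁻⁶ V = 2.70 µV

2.70 µV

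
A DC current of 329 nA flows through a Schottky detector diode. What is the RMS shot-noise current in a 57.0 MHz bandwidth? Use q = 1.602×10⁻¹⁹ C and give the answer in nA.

2.45 nA

I_n = √(2qI·B)
2qI·B = 2 × 1.602×10⁻¹⁹ × 3.29×10⁻⁷ × 5.70×10⁷ = 6.01×10⁻¹⁸ A²
I_n = √(6.01×10⁻¹⁸) = 2.45×10⁻⁹ A = 2.45 nA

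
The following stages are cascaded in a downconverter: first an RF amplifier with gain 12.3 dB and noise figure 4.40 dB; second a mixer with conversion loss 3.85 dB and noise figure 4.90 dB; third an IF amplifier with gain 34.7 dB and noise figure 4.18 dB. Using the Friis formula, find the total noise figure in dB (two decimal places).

Convert to linear (a loss of L dB is a gain of −L dB): F_i = 10^(NF_i/10), G_i = 10^(G_i,dB/10)
  Stage 1: F_1 = 10^(4.40/10) = 2.754, G_1 = 10^(12.3/10) = 16.98
  Stage 2: F_2 = 10^(4.90/10) = 3.090, G_2 = 10^(−3.85/10) = 0.4121
  Stage 3: F_3 = 10^(4.18/10) = 2.618, G_3 = 10^(34.7/10) = 2951
Friis cascade:
  F = 2.754 + (3.090 − 1)/16.98 + (2.618 − 1)/6.998 = 3.109
NF = 10 log₁₀(3.109) = 4.93 dB

4.93 dB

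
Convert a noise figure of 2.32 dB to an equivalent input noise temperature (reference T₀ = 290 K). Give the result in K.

205 K

F = 10^(2.32/10) = 1.70608
T_e = (F − 1)·T₀ = (1.70608 − 1) × 290 = 205 K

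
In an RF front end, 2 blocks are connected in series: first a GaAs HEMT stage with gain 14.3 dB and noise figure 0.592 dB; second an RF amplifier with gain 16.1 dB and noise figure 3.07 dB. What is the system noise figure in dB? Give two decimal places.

Convert to linear (a loss of L dB is a gain of −L dB): F_i = 10^(NF_i/10), G_i = 10^(G_i,dB/10)
  Stage 1: F_1 = 10^(0.592/10) = 1.146, G_1 = 10^(14.3/10) = 26.92
  Stage 2: F_2 = 10^(3.07/10) = 2.028, G_2 = 10^(16.1/10) = 40.74
Friis cascade:
  F = 1.146 + (2.028 − 1)/26.92 = 1.184
NF = 10 log₁₀(1.184) = 0.73 dB

0.73 dB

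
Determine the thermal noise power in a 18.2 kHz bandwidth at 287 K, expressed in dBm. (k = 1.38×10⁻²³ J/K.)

−131.4 dBm

P_n = kTB = 1.38×10⁻²³ × 287 × 1.82×10⁴ = 7.21×10⁻¹⁷ W
In dBm: 10 log₁₀(7.21×10⁻¹⁷ / 10⁻³) = −131.4 dBm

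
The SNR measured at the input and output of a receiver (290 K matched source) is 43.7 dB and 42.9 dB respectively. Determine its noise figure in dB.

NF (dB) = SNR_in(dB) − SNR_out(dB) when the source is at T₀
NF = 43.7 − 42.9 = 0.8 dB

0.8 dB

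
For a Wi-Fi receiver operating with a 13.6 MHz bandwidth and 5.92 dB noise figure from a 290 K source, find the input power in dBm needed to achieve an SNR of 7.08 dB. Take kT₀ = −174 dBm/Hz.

−89.7 dBm

Sensitivity = −174 + 10 log₁₀(B) + NF + SNR_min
= −174 + 71.34 + 5.92 + 7.08
= −89.66 dBm → −89.7 dBm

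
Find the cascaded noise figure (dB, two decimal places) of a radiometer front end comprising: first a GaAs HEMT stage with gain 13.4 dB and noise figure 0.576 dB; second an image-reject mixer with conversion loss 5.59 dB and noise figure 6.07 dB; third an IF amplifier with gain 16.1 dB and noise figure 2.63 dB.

Convert to linear (a loss of L dB is a gain of −L dB): F_i = 10^(NF_i/10), G_i = 10^(G_i,dB/10)
  Stage 1: F_1 = 10^(0.576/10) = 1.142, G_1 = 10^(13.4/10) = 21.88
  Stage 2: F_2 = 10^(6.07/10) = 4.046, G_2 = 10^(−5.59/10) = 0.2761
  Stage 3: F_3 = 10^(2.63/10) = 1.832, G_3 = 10^(16.1/10) = 40.74
Friis cascade:
  F = 1.142 + (4.046 − 1)/21.88 + (1.832 − 1)/6.039 = 1.419
NF = 10 log₁₀(1.419) = 1.52 dB

1.52 dB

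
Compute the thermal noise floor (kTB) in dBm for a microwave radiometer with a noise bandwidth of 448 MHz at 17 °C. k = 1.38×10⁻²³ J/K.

T = 17 °C + 273.15 = 290.15 K
P_n = kTB = 1.38×10⁻²³ × 290.15 × 4.48×10⁸ = 1.79×10⁻¹² W
In dBm: 10 log₁₀(1.79×10⁻¹² / 10⁻³) = −87.5 dBm

−87.5 dBm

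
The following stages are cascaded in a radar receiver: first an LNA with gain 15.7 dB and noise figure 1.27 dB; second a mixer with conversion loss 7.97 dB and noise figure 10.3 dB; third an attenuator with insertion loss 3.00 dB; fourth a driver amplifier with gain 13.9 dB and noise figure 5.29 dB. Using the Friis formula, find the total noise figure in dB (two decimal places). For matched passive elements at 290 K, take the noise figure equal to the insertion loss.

Convert to linear (a loss of L dB is a gain of −L dB): F_i = 10^(NF_i/10), G_i = 10^(G_i,dB/10)
  Stage 1: F_1 = 10^(1.27/10) = 1.340, G_1 = 10^(15.7/10) = 37.15
  Stage 2: F_2 = 10^(10.3/10) = 10.72, G_2 = 10^(−7.97/10) = 0.1596
  Stage 3: F_3 = 10^(3.00/10) = 1.995, G_3 = 10^(−3.00/10) = 0.5012
  Stage 4: F_4 = 10^(5.29/10) = 3.381, G_4 = 10^(13.9/10) = 24.55
Friis cascade:
  F = 1.340 + (10.72 − 1)/37.15 + (1.995 − 1)/5.929 + (3.381 − 1)/2.972 = 2.570
NF = 10 log₁₀(2.570) = 4.10 dB

4.10 dB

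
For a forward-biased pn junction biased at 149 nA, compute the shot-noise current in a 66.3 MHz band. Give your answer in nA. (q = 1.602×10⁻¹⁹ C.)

1.78 nA

I_n = √(2qI·B)
2qI·B = 2 × 1.602×10⁻¹⁹ × 1.49×10⁻⁷ × 6.63×10⁷ = 3.17×10⁻¹⁸ A²
I_n = √(3.17×10⁻¹⁸) = 1.78×10⁻⁹ A = 1.78 nA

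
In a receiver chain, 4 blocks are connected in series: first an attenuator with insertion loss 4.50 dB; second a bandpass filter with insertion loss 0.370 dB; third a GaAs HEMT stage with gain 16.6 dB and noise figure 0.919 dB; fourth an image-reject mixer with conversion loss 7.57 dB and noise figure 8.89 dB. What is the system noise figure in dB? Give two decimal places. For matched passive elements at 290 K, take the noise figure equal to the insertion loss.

6.28 dB

Convert to linear (a loss of L dB is a gain of −L dB): F_i = 10^(NF_i/10), G_i = 10^(G_i,dB/10)
  Stage 1: F_1 = 10^(4.50/10) = 2.818, G_1 = 10^(−4.50/10) = 0.3548
  Stage 2: F_2 = 10^(0.370/10) = 1.089, G_2 = 10^(−0.370/10) = 0.9183
  Stage 3: F_3 = 10^(0.919/10) = 1.236, G_3 = 10^(16.6/10) = 45.71
  Stage 4: F_4 = 10^(8.89/10) = 7.745, G_4 = 10^(−7.57/10) = 0.1750
Friis cascade:
  F = 2.818 + (1.089 − 1)/0.3548 + (1.236 − 1)/0.3258 + (7.745 − 1)/14.89 = 4.245
NF = 10 log₁₀(4.245) = 6.28 dB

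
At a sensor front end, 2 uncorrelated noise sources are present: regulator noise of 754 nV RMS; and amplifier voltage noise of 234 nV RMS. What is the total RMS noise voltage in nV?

789 nV

Uncorrelated sources add in power (mean-square): V_tot = √(ΣV_i²)
V_tot = √[(7.54×10⁻⁷)² + (2.34×10⁻⁷)²] = 7.89×10⁻⁷ V = 789 nV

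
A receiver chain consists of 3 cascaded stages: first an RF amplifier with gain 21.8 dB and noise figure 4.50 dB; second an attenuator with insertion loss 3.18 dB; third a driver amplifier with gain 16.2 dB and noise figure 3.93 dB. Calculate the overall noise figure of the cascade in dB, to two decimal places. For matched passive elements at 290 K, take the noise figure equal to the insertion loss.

Convert to linear (a loss of L dB is a gain of −L dB): F_i = 10^(NF_i/10), G_i = 10^(G_i,dB/10)
  Stage 1: F_1 = 10^(4.50/10) = 2.818, G_1 = 10^(21.8/10) = 151.4
  Stage 2: F_2 = 10^(3.18/10) = 2.080, G_2 = 10^(−3.18/10) = 0.4808
  Stage 3: F_3 = 10^(3.93/10) = 2.472, G_3 = 10^(16.2/10) = 41.69
Friis cascade:
  F = 2.818 + (2.080 − 1)/151.4 + (2.472 − 1)/72.78 = 2.846
NF = 10 log₁₀(2.846) = 4.54 dB

4.54 dB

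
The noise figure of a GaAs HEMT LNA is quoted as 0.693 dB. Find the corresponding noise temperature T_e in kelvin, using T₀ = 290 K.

50.2 K

F = 10^(0.693/10) = 1.17301
T_e = (F − 1)·T₀ = (1.17301 − 1) × 290 = 50.2 K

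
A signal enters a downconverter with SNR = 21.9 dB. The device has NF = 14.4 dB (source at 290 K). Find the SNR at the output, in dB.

7.5 dB

By definition F = SNR_in/SNR_out, so in dB: SNR_out = SNR_in − NF
SNR_out = 21.9 − 14.4 = 7.5 dB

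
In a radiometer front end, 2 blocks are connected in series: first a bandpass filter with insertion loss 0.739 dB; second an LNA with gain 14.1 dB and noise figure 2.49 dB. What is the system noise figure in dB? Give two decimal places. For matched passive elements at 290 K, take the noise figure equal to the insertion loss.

Convert to linear (a loss of L dB is a gain of −L dB): F_i = 10^(NF_i/10), G_i = 10^(G_i,dB/10)
  Stage 1: F_1 = 10^(0.739/10) = 1.185, G_1 = 10^(−0.739/10) = 0.8435
  Stage 2: F_2 = 10^(2.49/10) = 1.774, G_2 = 10^(14.1/10) = 25.70
Friis cascade:
  F = 1.185 + (1.774 − 1)/0.8435 = 2.103
NF = 10 log₁₀(2.103) = 3.23 dB

3.23 dB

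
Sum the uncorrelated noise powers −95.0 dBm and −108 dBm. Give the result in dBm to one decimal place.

−94.8 dBm

Convert to linear, add, convert back:
P₁ = 3.16×10⁻¹³ W, P₂ = 1.58×10⁻¹⁴ W
P_tot = 3.32×10⁻¹³ W → 10 log₁₀(P_tot / 10⁻³) = −94.8 dBm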